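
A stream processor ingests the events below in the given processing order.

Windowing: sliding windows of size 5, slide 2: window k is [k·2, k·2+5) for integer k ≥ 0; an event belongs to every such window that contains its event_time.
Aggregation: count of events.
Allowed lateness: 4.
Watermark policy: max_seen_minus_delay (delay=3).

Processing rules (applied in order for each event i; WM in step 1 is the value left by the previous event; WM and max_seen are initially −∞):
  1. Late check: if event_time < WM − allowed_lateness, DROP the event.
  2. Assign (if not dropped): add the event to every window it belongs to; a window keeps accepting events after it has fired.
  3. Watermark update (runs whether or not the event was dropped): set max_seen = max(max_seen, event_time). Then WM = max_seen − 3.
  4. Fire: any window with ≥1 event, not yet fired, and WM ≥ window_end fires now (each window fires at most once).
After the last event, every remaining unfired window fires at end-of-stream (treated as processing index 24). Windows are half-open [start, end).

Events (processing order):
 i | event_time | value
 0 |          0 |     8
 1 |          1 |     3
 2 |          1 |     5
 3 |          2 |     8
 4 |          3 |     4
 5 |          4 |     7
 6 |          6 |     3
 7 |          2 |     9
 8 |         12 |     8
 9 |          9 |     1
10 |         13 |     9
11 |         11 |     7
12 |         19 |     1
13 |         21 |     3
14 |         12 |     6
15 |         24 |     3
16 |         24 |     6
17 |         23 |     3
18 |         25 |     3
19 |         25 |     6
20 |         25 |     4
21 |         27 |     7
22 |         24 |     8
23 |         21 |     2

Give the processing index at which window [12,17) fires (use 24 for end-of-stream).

i=0 t=0 v=8: → [0,5); WM=-3
i=1 t=1 v=3: → [0,5); WM=-2
i=2 t=1 v=5: → [0,5); WM=-2
i=3 t=2 v=8: → [2,7),[0,5); WM=-1
i=4 t=3 v=4: → [2,7),[0,5); WM=0
i=5 t=4 v=7: → [4,9),[2,7),[0,5); WM=1
i=6 t=6 v=3: → [6,11),[4,9),[2,7); WM=3
i=7 t=2 v=9: → [2,7),[0,5); WM=3
i=8 t=12 v=8: → [12,17),[10,15),[8,13); WM=9; [0,5) fires=7 [2,7) fires=5 [4,9) fires=2
i=9 t=9 v=1: → [8,13),[6,11); WM=9
i=10 t=13 v=9: → [12,17),[10,15); WM=10
i=11 t=11 v=7: → [10,15),[8,13); WM=10
i=12 t=19 v=1: → [18,23),[16,21); WM=16; [6,11) fires=2 [8,13) fires=3 [10,15) fires=3
i=13 t=21 v=3: → [20,25),[18,23); WM=18; [12,17) fires=2
i=14 t=12 v=6: DROP (t<18-4); WM=18
i=15 t=24 v=3: → [24,29),[22,27),[20,25); WM=21; [16,21) fires=1
i=16 t=24 v=6: → [24,29),[22,27),[20,25); WM=21
i=17 t=23 v=3: → [22,27),[20,25); WM=21
i=18 t=25 v=3: → [24,29),[22,27); WM=22
i=19 t=25 v=6: → [24,29),[22,27); WM=22
i=20 t=25 v=4: → [24,29),[22,27); WM=22
i=21 t=27 v=7: → [26,31),[24,29); WM=24; [18,23) fires=2
i=22 t=24 v=8: → [24,29),[22,27),[20,25); WM=24
i=23 t=21 v=2: → [20,25),[18,23); WM=24

13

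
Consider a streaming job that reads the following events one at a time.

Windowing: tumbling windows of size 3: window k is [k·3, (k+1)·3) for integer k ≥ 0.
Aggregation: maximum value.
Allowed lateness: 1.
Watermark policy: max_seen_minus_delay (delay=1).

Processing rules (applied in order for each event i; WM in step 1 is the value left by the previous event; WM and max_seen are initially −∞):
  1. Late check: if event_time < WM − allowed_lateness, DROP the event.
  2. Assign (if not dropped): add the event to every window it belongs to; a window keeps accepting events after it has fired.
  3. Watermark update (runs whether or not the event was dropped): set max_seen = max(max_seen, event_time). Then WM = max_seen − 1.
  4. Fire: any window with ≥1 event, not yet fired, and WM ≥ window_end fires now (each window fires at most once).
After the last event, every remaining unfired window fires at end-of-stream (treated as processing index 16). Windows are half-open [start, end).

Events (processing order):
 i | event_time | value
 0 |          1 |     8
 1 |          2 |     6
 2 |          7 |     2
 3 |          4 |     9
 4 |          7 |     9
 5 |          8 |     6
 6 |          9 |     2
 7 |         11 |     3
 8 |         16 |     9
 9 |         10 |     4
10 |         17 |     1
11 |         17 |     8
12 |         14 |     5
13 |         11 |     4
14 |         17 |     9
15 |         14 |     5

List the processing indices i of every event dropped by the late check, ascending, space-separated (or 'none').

3 9 12 13 15

i=0 t=1 v=8: → [0,3); WM=0
i=1 t=2 v=6: → [0,3); WM=1
i=2 t=7 v=2: → [6,9); WM=6; [0,3) fires=8
i=3 t=4 v=9: DROP (t<6-1); WM=6
i=4 t=7 v=9: → [6,9); WM=6
i=5 t=8 v=6: → [6,9); WM=7
i=6 t=9 v=2: → [9,12); WM=8
i=7 t=11 v=3: → [9,12); WM=10; [6,9) fires=9
i=8 t=16 v=9: → [15,18); WM=15; [9,12) fires=3
i=9 t=10 v=4: DROP (t<15-1); WM=15
i=10 t=17 v=1: → [15,18); WM=16
i=11 t=17 v=8: → [15,18); WM=16
i=12 t=14 v=5: DROP (t<16-1); WM=16
i=13 t=11 v=4: DROP (t<16-1); WM=16
i=14 t=17 v=9: → [15,18); WM=16
i=15 t=14 v=5: DROP (t<16-1); WM=16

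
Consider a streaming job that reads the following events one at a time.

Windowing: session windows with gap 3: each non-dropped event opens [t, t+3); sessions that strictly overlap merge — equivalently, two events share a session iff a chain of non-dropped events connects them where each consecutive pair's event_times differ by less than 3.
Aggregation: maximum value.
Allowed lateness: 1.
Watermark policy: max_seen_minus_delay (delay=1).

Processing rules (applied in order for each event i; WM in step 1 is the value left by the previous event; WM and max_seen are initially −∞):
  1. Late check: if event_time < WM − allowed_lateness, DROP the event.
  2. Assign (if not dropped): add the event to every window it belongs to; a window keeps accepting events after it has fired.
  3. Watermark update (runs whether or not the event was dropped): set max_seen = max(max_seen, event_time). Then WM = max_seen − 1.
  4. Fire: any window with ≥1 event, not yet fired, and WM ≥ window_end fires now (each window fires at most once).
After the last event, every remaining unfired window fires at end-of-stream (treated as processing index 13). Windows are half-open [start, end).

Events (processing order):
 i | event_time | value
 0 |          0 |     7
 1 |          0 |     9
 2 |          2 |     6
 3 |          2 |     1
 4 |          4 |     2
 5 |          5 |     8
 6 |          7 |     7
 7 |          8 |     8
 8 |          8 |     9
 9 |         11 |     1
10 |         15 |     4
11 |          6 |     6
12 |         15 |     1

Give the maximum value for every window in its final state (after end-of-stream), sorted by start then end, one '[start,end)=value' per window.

i=0 t=0 v=7: → [0,3); WM=-1
i=1 t=0 v=9: → [0,3); WM=-1
i=2 t=2 v=6: → [0,5); WM=1
i=3 t=2 v=1: → [0,5); WM=1
i=4 t=4 v=2: → [0,7); WM=3
i=5 t=5 v=8: → [0,8); WM=4
i=6 t=7 v=7: → [0,10); WM=6
i=7 t=8 v=8: → [0,11); WM=7
i=8 t=8 v=9: → [0,11); WM=7
i=9 t=11 v=1: → [11,14); WM=10
i=10 t=15 v=4: → [15,18); WM=14
i=11 t=6 v=6: DROP (t<14-1); WM=14
i=12 t=15 v=1: → [15,18); WM=14

[0,11)=9 [11,14)=1 [15,18)=4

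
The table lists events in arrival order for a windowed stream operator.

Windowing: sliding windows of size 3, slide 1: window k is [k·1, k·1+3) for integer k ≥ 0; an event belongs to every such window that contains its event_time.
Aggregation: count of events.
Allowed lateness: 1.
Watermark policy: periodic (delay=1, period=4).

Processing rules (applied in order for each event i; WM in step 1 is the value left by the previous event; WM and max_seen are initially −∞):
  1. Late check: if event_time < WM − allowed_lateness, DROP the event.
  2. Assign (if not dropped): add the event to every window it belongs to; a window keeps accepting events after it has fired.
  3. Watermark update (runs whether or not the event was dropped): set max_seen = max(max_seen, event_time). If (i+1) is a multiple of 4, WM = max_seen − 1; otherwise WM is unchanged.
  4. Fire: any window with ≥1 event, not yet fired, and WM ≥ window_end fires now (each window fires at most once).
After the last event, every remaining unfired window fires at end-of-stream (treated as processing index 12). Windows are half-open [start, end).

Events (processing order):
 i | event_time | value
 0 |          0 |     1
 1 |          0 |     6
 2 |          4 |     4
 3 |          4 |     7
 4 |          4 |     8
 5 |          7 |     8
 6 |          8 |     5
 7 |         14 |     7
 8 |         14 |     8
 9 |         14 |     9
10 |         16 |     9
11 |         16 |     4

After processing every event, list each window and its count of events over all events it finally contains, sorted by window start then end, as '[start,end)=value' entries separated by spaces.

[0,3)=2 [2,5)=3 [3,6)=3 [4,7)=3 [5,8)=1 [6,9)=2 [7,10)=2 [8,11)=1 [12,15)=3 [13,16)=3 [14,17)=5 [15,18)=2 [16,19)=2

i=0 t=0 v=1: → [0,3); WM=−∞
i=1 t=0 v=6: → [0,3); WM=−∞
i=2 t=4 v=4: → [4,7),[3,6),[2,5); WM=−∞
i=3 t=4 v=7: → [4,7),[3,6),[2,5); WM=3; [0,3) fires=2
i=4 t=4 v=8: → [4,7),[3,6),[2,5); WM=3
i=5 t=7 v=8: → [7,10),[6,9),[5,8); WM=3
i=6 t=8 v=5: → [8,11),[7,10),[6,9); WM=3
i=7 t=14 v=7: → [14,17),[13,16),[12,15); WM=13; [2,5) fires=3 [3,6) fires=3 [4,7) fires=3 [5,8) fires=1 [6,9) fires=2 [7,10) fires=2 [8,11) fires=1
i=8 t=14 v=8: → [14,17),[13,16),[12,15); WM=13
i=9 t=14 v=9: → [14,17),[13,16),[12,15); WM=13
i=10 t=16 v=9: → [16,19),[15,18),[14,17); WM=13
i=11 t=16 v=4: → [16,19),[15,18),[14,17); WM=15; [12,15) fires=3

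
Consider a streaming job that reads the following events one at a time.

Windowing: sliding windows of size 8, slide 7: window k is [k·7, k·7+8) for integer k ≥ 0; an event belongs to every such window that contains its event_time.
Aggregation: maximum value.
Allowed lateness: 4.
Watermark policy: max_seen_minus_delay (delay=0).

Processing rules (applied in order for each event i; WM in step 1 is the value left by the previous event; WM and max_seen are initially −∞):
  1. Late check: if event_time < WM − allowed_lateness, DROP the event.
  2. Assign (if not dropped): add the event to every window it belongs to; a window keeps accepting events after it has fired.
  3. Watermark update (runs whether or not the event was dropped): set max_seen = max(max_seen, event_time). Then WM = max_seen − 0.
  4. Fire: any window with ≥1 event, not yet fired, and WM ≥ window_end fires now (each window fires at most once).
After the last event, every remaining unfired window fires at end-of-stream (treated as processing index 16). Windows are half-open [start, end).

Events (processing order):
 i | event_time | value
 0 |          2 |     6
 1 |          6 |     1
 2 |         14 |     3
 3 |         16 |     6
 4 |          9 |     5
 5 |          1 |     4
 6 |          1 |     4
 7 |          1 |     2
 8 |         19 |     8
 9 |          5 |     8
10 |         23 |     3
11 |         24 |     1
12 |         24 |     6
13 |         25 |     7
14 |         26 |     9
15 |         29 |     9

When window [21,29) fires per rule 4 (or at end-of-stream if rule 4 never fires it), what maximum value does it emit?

i=0 t=2 v=6: → [0,8); WM=2
i=1 t=6 v=1: → [0,8); WM=6
i=2 t=14 v=3: → [14,22),[7,15); WM=14; [0,8) fires=6
i=3 t=16 v=6: → [14,22); WM=16; [7,15) fires=3
i=4 t=9 v=5: DROP (t<16-4); WM=16
i=5 t=1 v=4: DROP (t<16-4); WM=16
i=6 t=1 v=4: DROP (t<16-4); WM=16
i=7 t=1 v=2: DROP (t<16-4); WM=16
i=8 t=19 v=8: → [14,22); WM=19
i=9 t=5 v=8: DROP (t<19-4); WM=19
i=10 t=23 v=3: → [21,29); WM=23; [14,22) fires=8
i=11 t=24 v=1: → [21,29); WM=24
i=12 t=24 v=6: → [21,29); WM=24
i=13 t=25 v=7: → [21,29); WM=25
i=14 t=26 v=9: → [21,29); WM=26
i=15 t=29 v=9: → [28,36); WM=29; [21,29) fires=9

9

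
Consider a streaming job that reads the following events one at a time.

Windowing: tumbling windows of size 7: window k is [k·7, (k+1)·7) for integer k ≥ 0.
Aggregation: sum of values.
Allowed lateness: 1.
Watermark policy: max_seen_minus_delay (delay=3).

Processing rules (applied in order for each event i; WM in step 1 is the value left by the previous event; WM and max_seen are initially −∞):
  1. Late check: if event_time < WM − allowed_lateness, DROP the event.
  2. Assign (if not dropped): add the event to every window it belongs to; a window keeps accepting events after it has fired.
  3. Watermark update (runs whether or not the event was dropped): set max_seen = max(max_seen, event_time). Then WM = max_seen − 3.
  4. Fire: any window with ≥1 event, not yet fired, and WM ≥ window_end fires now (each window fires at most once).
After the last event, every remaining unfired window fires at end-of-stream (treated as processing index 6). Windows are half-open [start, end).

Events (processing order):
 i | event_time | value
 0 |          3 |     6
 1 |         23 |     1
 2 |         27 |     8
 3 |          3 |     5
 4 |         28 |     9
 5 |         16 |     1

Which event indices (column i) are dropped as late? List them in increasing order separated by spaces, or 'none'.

i=0 t=3 v=6: → [0,7); WM=0
i=1 t=23 v=1: → [21,28); WM=20; [0,7) fires=6
i=2 t=27 v=8: → [21,28); WM=24
i=3 t=3 v=5: DROP (t<24-1); WM=24
i=4 t=28 v=9: → [28,35); WM=25
i=5 t=16 v=1: DROP (t<25-1); WM=25

3 5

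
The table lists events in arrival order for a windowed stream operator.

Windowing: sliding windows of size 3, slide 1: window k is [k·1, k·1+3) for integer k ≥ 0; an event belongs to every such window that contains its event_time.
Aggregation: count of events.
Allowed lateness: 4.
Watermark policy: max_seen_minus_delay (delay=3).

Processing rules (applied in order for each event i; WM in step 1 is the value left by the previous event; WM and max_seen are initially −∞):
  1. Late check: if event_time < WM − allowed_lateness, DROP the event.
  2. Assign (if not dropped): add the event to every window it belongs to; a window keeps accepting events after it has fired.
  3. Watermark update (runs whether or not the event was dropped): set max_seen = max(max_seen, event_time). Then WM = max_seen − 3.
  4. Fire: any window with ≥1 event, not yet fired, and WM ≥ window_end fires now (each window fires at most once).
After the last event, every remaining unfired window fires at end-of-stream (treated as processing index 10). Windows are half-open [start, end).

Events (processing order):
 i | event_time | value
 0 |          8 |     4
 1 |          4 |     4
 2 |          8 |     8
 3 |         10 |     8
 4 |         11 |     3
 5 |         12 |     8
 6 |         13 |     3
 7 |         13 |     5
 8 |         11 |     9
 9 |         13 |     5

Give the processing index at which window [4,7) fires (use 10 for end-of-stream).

i=0 t=8 v=4: → [8,11),[7,10),[6,9); WM=5
i=1 t=4 v=4: → [4,7),[3,6),[2,5); WM=5; [2,5) fires=1
i=2 t=8 v=8: → [8,11),[7,10),[6,9); WM=5
i=3 t=10 v=8: → [10,13),[9,12),[8,11); WM=7; [3,6) fires=1 [4,7) fires=1
i=4 t=11 v=3: → [11,14),[10,13),[9,12); WM=8
i=5 t=12 v=8: → [12,15),[11,14),[10,13); WM=9; [6,9) fires=2
i=6 t=13 v=3: → [13,16),[12,15),[11,14); WM=10; [7,10) fires=2
i=7 t=13 v=5: → [13,16),[12,15),[11,14); WM=10
i=8 t=11 v=9: → [11,14),[10,13),[9,12); WM=10
i=9 t=13 v=5: → [13,16),[12,15),[11,14); WM=10

3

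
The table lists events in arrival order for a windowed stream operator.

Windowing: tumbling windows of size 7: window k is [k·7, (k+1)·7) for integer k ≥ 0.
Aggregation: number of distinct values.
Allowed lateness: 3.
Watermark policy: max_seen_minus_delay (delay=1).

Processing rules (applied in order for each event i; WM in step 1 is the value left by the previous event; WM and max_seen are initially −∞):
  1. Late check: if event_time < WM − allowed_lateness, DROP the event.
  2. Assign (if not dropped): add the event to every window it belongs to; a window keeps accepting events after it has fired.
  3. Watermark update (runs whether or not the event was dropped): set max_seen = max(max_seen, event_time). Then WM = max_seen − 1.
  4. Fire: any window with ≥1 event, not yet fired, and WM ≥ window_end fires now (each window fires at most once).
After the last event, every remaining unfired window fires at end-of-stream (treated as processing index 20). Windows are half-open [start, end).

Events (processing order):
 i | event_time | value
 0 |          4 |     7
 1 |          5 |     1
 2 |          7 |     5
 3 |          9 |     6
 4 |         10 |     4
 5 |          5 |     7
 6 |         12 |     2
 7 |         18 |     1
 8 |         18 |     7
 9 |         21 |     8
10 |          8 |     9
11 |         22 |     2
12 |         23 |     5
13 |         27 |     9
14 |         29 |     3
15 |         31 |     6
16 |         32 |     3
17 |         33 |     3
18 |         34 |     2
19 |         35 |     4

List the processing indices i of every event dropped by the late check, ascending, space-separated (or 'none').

i=0 t=4 v=7: → [0,7); WM=3
i=1 t=5 v=1: → [0,7); WM=4
i=2 t=7 v=5: → [7,14); WM=6
i=3 t=9 v=6: → [7,14); WM=8; [0,7) fires=2
i=4 t=10 v=4: → [7,14); WM=9
i=5 t=5 v=7: DROP (t<9-3); WM=9
i=6 t=12 v=2: → [7,14); WM=11
i=7 t=18 v=1: → [14,21); WM=17; [7,14) fires=4
i=8 t=18 v=7: → [14,21); WM=17
i=9 t=21 v=8: → [21,28); WM=20
i=10 t=8 v=9: DROP (t<20-3); WM=20
i=11 t=22 v=2: → [21,28); WM=21; [14,21) fires=2
i=12 t=23 v=5: → [21,28); WM=22
i=13 t=27 v=9: → [21,28); WM=26
i=14 t=29 v=3: → [28,35); WM=28; [21,28) fires=4
i=15 t=31 v=6: → [28,35); WM=30
i=16 t=32 v=3: → [28,35); WM=31
i=17 t=33 v=3: → [28,35); WM=32
i=18 t=34 v=2: → [28,35); WM=33
i=19 t=35 v=4: → [35,42); WM=34

5 10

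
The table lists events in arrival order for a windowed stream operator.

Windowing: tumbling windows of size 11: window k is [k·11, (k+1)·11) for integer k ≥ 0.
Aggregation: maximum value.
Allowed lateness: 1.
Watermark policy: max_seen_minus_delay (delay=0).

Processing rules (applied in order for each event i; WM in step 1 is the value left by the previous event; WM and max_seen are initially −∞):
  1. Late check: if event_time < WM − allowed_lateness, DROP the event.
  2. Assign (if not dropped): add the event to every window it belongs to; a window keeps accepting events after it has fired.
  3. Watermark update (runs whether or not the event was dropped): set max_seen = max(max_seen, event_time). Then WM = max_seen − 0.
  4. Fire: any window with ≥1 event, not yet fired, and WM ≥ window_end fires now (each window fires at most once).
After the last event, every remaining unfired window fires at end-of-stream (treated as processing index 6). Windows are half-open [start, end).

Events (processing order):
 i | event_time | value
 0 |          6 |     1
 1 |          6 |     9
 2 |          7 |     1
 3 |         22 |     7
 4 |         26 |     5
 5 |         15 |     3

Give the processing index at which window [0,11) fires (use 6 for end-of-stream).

i=0 t=6 v=1: → [0,11); WM=6
i=1 t=6 v=9: → [0,11); WM=6
i=2 t=7 v=1: → [0,11); WM=7
i=3 t=22 v=7: → [22,33); WM=22; [0,11) fires=9
i=4 t=26 v=5: → [22,33); WM=26
i=5 t=15 v=3: DROP (t<26-1); WM=26

3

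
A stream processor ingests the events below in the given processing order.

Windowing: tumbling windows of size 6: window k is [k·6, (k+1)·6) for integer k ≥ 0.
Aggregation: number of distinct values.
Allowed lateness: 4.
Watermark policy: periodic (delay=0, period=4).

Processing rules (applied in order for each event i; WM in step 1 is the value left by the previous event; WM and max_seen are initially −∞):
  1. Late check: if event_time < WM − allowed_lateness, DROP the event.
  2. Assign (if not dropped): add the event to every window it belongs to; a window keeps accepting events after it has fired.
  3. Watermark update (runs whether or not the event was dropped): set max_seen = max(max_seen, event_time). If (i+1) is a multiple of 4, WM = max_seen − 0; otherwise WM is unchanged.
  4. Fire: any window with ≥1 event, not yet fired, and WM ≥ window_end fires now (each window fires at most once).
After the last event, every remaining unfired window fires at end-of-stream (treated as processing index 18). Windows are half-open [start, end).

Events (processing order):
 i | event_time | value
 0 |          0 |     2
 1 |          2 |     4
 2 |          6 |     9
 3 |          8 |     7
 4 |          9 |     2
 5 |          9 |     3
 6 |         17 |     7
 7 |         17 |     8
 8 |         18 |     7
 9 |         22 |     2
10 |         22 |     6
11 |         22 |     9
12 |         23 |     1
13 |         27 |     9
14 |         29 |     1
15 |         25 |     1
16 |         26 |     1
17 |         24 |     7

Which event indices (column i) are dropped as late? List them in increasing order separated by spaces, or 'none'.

i=0 t=0 v=2: → [0,6); WM=−∞
i=1 t=2 v=4: → [0,6); WM=−∞
i=2 t=6 v=9: → [6,12); WM=−∞
i=3 t=8 v=7: → [6,12); WM=8; [0,6) fires=2
i=4 t=9 v=2: → [6,12); WM=8
i=5 t=9 v=3: → [6,12); WM=8
i=6 t=17 v=7: → [12,18); WM=8
i=7 t=17 v=8: → [12,18); WM=17; [6,12) fires=4
i=8 t=18 v=7: → [18,24); WM=17
i=9 t=22 v=2: → [18,24); WM=17
i=10 t=22 v=6: → [18,24); WM=17
i=11 t=22 v=9: → [18,24); WM=22; [12,18) fires=2
i=12 t=23 v=1: → [18,24); WM=22
i=13 t=27 v=9: → [24,30); WM=22
i=14 t=29 v=1: → [24,30); WM=22
i=15 t=25 v=1: → [24,30); WM=29; [18,24) fires=5
i=16 t=26 v=1: → [24,30); WM=29
i=17 t=24 v=7: DROP (t<29-4); WM=29

17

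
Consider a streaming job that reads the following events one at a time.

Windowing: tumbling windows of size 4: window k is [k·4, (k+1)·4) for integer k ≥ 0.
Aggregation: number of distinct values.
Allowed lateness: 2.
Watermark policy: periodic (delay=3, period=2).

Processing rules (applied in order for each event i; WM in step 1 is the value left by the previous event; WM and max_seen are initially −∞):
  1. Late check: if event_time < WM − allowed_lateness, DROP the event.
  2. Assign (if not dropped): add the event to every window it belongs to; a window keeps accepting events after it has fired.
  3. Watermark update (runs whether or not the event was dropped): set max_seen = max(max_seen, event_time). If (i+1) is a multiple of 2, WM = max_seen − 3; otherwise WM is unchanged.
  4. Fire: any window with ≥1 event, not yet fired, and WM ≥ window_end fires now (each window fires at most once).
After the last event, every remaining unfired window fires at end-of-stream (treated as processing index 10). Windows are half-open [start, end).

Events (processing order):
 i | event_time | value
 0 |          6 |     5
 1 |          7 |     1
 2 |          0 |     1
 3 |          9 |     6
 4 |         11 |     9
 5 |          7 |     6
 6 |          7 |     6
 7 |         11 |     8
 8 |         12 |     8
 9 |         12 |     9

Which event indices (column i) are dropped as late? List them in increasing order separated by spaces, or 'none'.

i=0 t=6 v=5: → [4,8); WM=−∞
i=1 t=7 v=1: → [4,8); WM=4
i=2 t=0 v=1: DROP (t<4-2); WM=4
i=3 t=9 v=6: → [8,12); WM=6
i=4 t=11 v=9: → [8,12); WM=6
i=5 t=7 v=6: → [4,8); WM=8; [4,8) fires=3
i=6 t=7 v=6: → [4,8); WM=8
i=7 t=11 v=8: → [8,12); WM=8
i=8 t=12 v=8: → [12,16); WM=8
i=9 t=12 v=9: → [12,16); WM=9

2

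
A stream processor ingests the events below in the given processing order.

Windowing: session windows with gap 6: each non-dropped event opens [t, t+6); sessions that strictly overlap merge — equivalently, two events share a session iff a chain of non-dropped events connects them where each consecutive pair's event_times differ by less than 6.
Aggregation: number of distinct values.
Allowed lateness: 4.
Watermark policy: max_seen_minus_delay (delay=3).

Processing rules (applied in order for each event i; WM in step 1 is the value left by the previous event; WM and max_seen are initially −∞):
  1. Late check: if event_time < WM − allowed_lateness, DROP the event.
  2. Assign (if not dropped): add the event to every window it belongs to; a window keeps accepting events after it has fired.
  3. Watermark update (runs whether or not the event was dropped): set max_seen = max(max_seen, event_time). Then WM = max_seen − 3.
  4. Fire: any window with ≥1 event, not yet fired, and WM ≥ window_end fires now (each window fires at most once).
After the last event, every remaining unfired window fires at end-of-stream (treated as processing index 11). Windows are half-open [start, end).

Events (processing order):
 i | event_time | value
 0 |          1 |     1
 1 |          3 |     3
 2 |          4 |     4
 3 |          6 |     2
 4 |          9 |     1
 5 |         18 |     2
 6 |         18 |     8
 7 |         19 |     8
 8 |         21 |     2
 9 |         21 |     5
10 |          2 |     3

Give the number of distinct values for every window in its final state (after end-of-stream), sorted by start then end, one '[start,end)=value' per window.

[1,15)=4 [18,27)=3

i=0 t=1 v=1: → [1,7); WM=-2
i=1 t=3 v=3: → [1,9); WM=0
i=2 t=4 v=4: → [1,10); WM=1
i=3 t=6 v=2: → [1,12); WM=3
i=4 t=9 v=1: → [1,15); WM=6
i=5 t=18 v=2: → [18,24); WM=15
i=6 t=18 v=8: → [18,24); WM=15
i=7 t=19 v=8: → [18,25); WM=16
i=8 t=21 v=2: → [18,27); WM=18
i=9 t=21 v=5: → [18,27); WM=18
i=10 t=2 v=3: DROP (t<18-4); WM=18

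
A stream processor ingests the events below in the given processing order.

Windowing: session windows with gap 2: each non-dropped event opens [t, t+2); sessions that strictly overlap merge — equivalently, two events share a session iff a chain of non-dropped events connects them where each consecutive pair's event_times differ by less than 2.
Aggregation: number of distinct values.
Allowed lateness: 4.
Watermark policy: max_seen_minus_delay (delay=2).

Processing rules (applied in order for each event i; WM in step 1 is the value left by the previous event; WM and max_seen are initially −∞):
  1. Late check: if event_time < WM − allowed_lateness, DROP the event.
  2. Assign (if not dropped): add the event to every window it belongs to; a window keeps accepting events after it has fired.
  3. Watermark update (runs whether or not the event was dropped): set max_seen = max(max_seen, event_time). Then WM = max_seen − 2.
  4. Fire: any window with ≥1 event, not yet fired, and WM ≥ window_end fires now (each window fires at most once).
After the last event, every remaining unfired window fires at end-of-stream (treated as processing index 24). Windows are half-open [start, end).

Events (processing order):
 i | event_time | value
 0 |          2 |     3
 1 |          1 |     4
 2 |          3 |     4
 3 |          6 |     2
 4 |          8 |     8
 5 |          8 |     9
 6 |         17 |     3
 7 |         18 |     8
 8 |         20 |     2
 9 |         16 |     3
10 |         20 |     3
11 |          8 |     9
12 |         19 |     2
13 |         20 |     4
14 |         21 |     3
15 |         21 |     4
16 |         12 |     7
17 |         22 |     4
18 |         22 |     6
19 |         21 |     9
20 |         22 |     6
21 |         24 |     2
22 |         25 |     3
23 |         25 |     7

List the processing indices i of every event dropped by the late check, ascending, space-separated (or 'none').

i=0 t=2 v=3: → [2,4); WM=0
i=1 t=1 v=4: → [1,4); WM=0
i=2 t=3 v=4: → [1,5); WM=1
i=3 t=6 v=2: → [6,8); WM=4
i=4 t=8 v=8: → [8,10); WM=6
i=5 t=8 v=9: → [8,10); WM=6
i=6 t=17 v=3: → [17,19); WM=15
i=7 t=18 v=8: → [17,20); WM=16
i=8 t=20 v=2: → [20,22); WM=18
i=9 t=16 v=3: → [16,20); WM=18
i=10 t=20 v=3: → [20,22); WM=18
i=11 t=8 v=9: DROP (t<18-4); WM=18
i=12 t=19 v=2: → [16,22); WM=18
i=13 t=20 v=4: → [16,22); WM=18
i=14 t=21 v=3: → [16,23); WM=19
i=15 t=21 v=4: → [16,23); WM=19
i=16 t=12 v=7: DROP (t<19-4); WM=19
i=17 t=22 v=4: → [16,24); WM=20
i=18 t=22 v=6: → [16,24); WM=20
i=19 t=21 v=9: → [16,24); WM=20
i=20 t=22 v=6: → [16,24); WM=20
i=21 t=24 v=2: → [24,26); WM=22
i=22 t=25 v=3: → [24,27); WM=23
i=23 t=25 v=7: → [24,27); WM=23

11 16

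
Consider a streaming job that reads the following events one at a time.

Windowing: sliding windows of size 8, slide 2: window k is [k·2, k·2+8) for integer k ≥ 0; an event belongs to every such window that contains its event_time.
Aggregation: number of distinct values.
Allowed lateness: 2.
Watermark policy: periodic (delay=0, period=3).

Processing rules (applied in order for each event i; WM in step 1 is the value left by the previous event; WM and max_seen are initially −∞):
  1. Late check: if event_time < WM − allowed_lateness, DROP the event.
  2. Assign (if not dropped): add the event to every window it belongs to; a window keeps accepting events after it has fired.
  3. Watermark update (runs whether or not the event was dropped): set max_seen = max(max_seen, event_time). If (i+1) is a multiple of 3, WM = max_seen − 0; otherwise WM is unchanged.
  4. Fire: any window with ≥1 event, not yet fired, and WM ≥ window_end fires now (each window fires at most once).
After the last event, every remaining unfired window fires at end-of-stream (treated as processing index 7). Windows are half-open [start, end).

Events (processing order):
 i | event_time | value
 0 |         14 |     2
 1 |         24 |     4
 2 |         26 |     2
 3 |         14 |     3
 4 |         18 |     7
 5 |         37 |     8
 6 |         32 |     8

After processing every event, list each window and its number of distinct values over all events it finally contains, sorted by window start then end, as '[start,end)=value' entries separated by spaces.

[8,16)=1 [10,18)=1 [12,20)=1 [14,22)=1 [18,26)=1 [20,28)=2 [22,30)=2 [24,32)=2 [26,34)=1 [30,38)=1 [32,40)=1 [34,42)=1 [36,44)=1

i=0 t=14 v=2: → [14,22),[12,20),[10,18),[8,16); WM=−∞
i=1 t=24 v=4: → [24,32),[22,30),[20,28),[18,26); WM=−∞
i=2 t=26 v=2: → [26,34),[24,32),[22,30),[20,28); WM=26; [8,16) fires=1 [10,18) fires=1 [12,20) fires=1 [14,22) fires=1 [18,26) fires=1
i=3 t=14 v=3: DROP (t<26-2); WM=26
i=4 t=18 v=7: DROP (t<26-2); WM=26
i=5 t=37 v=8: → [36,44),[34,42),[32,40),[30,38); WM=37; [20,28) fires=2 [22,30) fires=2 [24,32) fires=2 [26,34) fires=1
i=6 t=32 v=8: DROP (t<37-2); WM=37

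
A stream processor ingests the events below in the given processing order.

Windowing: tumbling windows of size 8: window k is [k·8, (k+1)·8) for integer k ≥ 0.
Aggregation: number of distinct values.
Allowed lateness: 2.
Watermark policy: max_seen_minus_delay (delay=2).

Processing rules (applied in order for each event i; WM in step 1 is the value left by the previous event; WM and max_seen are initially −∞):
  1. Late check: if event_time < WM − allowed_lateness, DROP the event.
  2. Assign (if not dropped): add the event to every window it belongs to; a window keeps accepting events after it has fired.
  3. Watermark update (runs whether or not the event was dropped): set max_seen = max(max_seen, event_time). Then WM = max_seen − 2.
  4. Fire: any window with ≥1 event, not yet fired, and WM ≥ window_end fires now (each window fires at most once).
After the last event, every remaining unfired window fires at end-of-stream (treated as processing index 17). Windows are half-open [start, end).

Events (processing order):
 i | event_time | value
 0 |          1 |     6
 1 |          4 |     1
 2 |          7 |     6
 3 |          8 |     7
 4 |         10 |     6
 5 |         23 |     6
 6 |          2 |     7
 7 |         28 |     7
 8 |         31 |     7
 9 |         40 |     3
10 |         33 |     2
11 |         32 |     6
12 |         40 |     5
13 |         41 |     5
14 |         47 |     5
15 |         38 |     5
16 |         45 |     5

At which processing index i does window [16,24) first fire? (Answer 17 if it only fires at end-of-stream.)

7

i=0 t=1 v=6: → [0,8); WM=-1
i=1 t=4 v=1: → [0,8); WM=2
i=2 t=7 v=6: → [0,8); WM=5
i=3 t=8 v=7: → [8,16); WM=6
i=4 t=10 v=6: → [8,16); WM=8; [0,8) fires=2
i=5 t=23 v=6: → [16,24); WM=21; [8,16) fires=2
i=6 t=2 v=7: DROP (t<21-2); WM=21
i=7 t=28 v=7: → [24,32); WM=26; [16,24) fires=1
i=8 t=31 v=7: → [24,32); WM=29
i=9 t=40 v=3: → [40,48); WM=38; [24,32) fires=1
i=10 t=33 v=2: DROP (t<38-2); WM=38
i=11 t=32 v=6: DROP (t<38-2); WM=38
i=12 t=40 v=5: → [40,48); WM=38
i=13 t=41 v=5: → [40,48); WM=39
i=14 t=47 v=5: → [40,48); WM=45
i=15 t=38 v=5: DROP (t<45-2); WM=45
i=16 t=45 v=5: → [40,48); WM=45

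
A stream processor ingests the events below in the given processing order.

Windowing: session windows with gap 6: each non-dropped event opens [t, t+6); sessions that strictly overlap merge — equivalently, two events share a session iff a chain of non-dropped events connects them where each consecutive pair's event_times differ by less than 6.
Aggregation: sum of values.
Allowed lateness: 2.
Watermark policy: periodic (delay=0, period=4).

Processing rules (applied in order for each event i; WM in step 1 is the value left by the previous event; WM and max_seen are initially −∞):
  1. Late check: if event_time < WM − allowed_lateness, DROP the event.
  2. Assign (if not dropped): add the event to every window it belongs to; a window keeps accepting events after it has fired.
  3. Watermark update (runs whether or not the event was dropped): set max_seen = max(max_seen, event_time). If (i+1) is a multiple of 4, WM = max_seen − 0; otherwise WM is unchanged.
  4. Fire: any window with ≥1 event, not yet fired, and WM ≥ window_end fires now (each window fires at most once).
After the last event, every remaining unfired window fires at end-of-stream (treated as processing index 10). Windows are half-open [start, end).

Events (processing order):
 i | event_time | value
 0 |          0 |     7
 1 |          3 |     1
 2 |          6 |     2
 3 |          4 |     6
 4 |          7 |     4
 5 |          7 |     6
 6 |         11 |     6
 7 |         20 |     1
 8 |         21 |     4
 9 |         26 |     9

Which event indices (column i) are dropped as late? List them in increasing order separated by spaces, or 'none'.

i=0 t=0 v=7: → [0,6); WM=−∞
i=1 t=3 v=1: → [0,9); WM=−∞
i=2 t=6 v=2: → [0,12); WM=−∞
i=3 t=4 v=6: → [0,12); WM=6
i=4 t=7 v=4: → [0,13); WM=6
i=5 t=7 v=6: → [0,13); WM=6
i=6 t=11 v=6: → [0,17); WM=6
i=7 t=20 v=1: → [20,26); WM=20
i=8 t=21 v=4: → [20,27); WM=20
i=9 t=26 v=9: → [20,32); WM=20

none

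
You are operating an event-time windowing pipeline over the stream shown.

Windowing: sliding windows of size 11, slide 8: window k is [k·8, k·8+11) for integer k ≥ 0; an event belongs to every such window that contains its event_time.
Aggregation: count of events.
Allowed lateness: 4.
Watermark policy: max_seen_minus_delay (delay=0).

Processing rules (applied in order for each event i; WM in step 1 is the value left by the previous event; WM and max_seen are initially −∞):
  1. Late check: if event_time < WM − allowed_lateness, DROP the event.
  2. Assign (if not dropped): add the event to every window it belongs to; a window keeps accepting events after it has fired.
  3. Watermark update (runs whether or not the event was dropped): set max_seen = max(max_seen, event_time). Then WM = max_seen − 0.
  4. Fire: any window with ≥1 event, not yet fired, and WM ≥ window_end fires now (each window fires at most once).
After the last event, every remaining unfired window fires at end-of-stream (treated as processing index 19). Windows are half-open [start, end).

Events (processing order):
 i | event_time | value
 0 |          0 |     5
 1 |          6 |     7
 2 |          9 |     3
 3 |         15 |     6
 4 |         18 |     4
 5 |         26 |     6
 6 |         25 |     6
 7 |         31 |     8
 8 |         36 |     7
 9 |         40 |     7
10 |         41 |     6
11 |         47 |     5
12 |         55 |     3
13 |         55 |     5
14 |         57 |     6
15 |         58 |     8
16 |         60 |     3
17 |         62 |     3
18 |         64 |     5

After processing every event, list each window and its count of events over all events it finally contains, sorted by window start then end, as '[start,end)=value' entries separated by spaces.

[0,11)=3 [8,19)=3 [16,27)=3 [24,35)=3 [32,43)=3 [40,51)=3 [48,59)=4 [56,67)=5 [64,75)=1

i=0 t=0 v=5: → [0,11); WM=0
i=1 t=6 v=7: → [0,11); WM=6
i=2 t=9 v=3: → [8,19),[0,11); WM=9
i=3 t=15 v=6: → [8,19); WM=15; [0,11) fires=3
i=4 t=18 v=4: → [16,27),[8,19); WM=18
i=5 t=26 v=6: → [24,35),[16,27); WM=26; [8,19) fires=3
i=6 t=25 v=6: → [24,35),[16,27); WM=26
i=7 t=31 v=8: → [24,35); WM=31; [16,27) fires=3
i=8 t=36 v=7: → [32,43); WM=36; [24,35) fires=3
i=9 t=40 v=7: → [40,51),[32,43); WM=40
i=10 t=41 v=6: → [40,51),[32,43); WM=41
i=11 t=47 v=5: → [40,51); WM=47; [32,43) fires=3
i=12 t=55 v=3: → [48,59); WM=55; [40,51) fires=3
i=13 t=55 v=5: → [48,59); WM=55
i=14 t=57 v=6: → [56,67),[48,59); WM=57
i=15 t=58 v=8: → [56,67),[48,59); WM=58
i=16 t=60 v=3: → [56,67); WM=60; [48,59) fires=4
i=17 t=62 v=3: → [56,67); WM=62
i=18 t=64 v=5: → [64,75),[56,67); WM=64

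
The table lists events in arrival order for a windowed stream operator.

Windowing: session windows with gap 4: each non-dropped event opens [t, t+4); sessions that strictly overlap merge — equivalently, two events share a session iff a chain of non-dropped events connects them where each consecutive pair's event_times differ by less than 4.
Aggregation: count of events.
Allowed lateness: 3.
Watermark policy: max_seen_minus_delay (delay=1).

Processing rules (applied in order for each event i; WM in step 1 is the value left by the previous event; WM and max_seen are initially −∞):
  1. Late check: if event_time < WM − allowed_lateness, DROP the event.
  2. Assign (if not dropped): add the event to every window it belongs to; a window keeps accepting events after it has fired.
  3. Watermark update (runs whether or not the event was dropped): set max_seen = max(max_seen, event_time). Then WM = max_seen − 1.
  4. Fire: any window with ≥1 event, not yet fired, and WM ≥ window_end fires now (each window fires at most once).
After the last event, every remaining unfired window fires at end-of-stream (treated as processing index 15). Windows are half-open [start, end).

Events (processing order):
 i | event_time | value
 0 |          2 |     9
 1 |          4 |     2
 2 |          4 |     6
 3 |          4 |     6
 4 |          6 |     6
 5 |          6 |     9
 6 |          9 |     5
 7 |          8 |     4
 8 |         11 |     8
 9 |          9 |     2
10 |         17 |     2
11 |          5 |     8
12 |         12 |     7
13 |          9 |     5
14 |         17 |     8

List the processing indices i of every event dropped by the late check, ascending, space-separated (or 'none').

11 12 13

i=0 t=2 v=9: → [2,6); WM=1
i=1 t=4 v=2: → [2,8); WM=3
i=2 t=4 v=6: → [2,8); WM=3
i=3 t=4 v=6: → [2,8); WM=3
i=4 t=6 v=6: → [2,10); WM=5
i=5 t=6 v=9: → [2,10); WM=5
i=6 t=9 v=5: → [2,13); WM=8
i=7 t=8 v=4: → [2,13); WM=8
i=8 t=11 v=8: → [2,15); WM=10
i=9 t=9 v=2: → [2,15); WM=10
i=10 t=17 v=2: → [17,21); WM=16
i=11 t=5 v=8: DROP (t<16-3); WM=16
i=12 t=12 v=7: DROP (t<16-3); WM=16
i=13 t=9 v=5: DROP (t<16-3); WM=16
i=14 t=17 v=8: → [17,21); WM=16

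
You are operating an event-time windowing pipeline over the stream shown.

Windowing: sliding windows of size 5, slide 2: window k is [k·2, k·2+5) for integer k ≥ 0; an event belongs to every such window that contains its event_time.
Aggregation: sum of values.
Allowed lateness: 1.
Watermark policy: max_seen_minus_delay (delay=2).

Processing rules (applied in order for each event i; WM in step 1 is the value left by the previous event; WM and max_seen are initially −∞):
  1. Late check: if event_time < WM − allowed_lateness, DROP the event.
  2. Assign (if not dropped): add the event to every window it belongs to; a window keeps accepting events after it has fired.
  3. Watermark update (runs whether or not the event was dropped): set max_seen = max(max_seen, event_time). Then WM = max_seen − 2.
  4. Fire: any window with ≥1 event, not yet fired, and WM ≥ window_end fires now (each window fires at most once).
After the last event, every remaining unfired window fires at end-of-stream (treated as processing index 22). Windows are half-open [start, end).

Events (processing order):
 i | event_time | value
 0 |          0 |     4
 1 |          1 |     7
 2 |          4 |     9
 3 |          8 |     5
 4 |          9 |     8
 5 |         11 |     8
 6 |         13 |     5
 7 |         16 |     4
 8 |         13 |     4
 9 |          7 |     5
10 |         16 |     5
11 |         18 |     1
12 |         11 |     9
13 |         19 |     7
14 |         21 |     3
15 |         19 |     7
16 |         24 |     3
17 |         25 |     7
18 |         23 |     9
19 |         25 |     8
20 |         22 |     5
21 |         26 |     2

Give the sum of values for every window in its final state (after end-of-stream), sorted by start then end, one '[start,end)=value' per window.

[0,5)=20 [2,7)=9 [4,9)=14 [6,11)=13 [8,13)=21 [10,15)=17 [12,17)=18 [14,19)=10 [16,21)=24 [18,23)=23 [20,25)=20 [22,27)=34 [24,29)=20 [26,31)=2

i=0 t=0 v=4: → [0,5); WM=-2
i=1 t=1 v=7: → [0,5); WM=-1
i=2 t=4 v=9: → [4,9),[2,7),[0,5); WM=2
i=3 t=8 v=5: → [8,13),[6,11),[4,9); WM=6; [0,5) fires=20
i=4 t=9 v=8: → [8,13),[6,11); WM=7; [2,7) fires=9
i=5 t=11 v=8: → [10,15),[8,13); WM=9; [4,9) fires=14
i=6 t=13 v=5: → [12,17),[10,15); WM=11; [6,11) fires=13
i=7 t=16 v=4: → [16,21),[14,19),[12,17); WM=14; [8,13) fires=21
i=8 t=13 v=4: → [12,17),[10,15); WM=14
i=9 t=7 v=5: DROP (t<14-1); WM=14
i=10 t=16 v=5: → [16,21),[14,19),[12,17); WM=14
i=11 t=18 v=1: → [18,23),[16,21),[14,19); WM=16; [10,15) fires=17
i=12 t=11 v=9: DROP (t<16-1); WM=16
i=13 t=19 v=7: → [18,23),[16,21); WM=17; [12,17) fires=18
i=14 t=21 v=3: → [20,25),[18,23); WM=19; [14,19) fires=10
i=15 t=19 v=7: → [18,23),[16,21); WM=19
i=16 t=24 v=3: → [24,29),[22,27),[20,25); WM=22; [16,21) fires=24
i=17 t=25 v=7: → [24,29),[22,27); WM=23; [18,23) fires=18
i=18 t=23 v=9: → [22,27),[20,25); WM=23
i=19 t=25 v=8: → [24,29),[22,27); WM=23
i=20 t=22 v=5: → [22,27),[20,25),[18,23); WM=23
i=21 t=26 v=2: → [26,31),[24,29),[22,27); WM=24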